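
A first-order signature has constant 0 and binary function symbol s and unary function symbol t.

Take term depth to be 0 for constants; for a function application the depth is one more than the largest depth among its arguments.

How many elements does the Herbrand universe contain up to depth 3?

183

Count level by level. With function symbols s/2, t/1, the terms of depth ≤ k are the 1 constant together with each function applied to depth-≤(k−1) tuples, so N_k = 1 + N_{k-1}^2 + N_{k-1}.
N_0 = 1
N_1 = 1 + 1^2 + 1 = 3
N_2 = 1 + 3^2 + 3 = 13
N_3 = 1 + 13^2 + 13 = 183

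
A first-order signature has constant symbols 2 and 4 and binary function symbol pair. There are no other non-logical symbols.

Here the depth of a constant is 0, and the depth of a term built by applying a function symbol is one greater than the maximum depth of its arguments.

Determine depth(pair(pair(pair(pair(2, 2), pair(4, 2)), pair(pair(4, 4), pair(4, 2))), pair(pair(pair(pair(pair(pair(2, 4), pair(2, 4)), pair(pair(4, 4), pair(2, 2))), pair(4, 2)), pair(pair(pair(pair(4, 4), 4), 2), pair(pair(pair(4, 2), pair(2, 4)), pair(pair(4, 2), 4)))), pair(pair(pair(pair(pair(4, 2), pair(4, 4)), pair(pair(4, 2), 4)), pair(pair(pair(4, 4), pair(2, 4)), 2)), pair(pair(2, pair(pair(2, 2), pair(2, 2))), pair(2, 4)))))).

7

depth(pair(2, 2)) = 1 + max(0, 0) = 1
depth(pair(4, 2)) = 1 + max(0, 0) = 1
depth(pair(pair(2, 2), pair(4, 2))) = 1 + max(1, 1) = 2
depth(pair(4, 4)) = 1 + max(0, 0) = 1
depth(pair(pair(4, 4), pair(4, 2))) = 1 + max(1, 1) = 2
depth(pair(pair(pair(2, 2), pair(4, 2)), pair(pair(4, 4), pair(4, 2)))) = 1 + max(2, 2) = 3
depth(pair(2, 4)) = 1 + max(0, 0) = 1
depth(pair(pair(2, 4), pair(2, 4))) = 1 + max(1, 1) = 2
depth(pair(pair(4, 4), pair(2, 2))) = 1 + max(1, 1) = 2
depth(pair(pair(pair(2, 4), pair(2, 4)), pair(pair(4, 4), pair(2, 2)))) = 1 + max(2, 2) = 3
depth(pair(pair(pair(pair(2, 4), pair(2, 4)), pair(pair(4, 4), pair(2, 2))), pair(4, 2))) = 1 + max(3, 1) = 4
depth(pair(pair(4, 4), 4)) = 1 + max(1, 0) = 2
depth(pair(pair(pair(4, 4), 4), 2)) = 1 + max(2, 0) = 3
depth(pair(pair(4, 2), pair(2, 4))) = 1 + max(1, 1) = 2
depth(pair(pair(4, 2), 4)) = 1 + max(1, 0) = 2
depth(pair(pair(pair(4, 2), pair(2, 4)), pair(pair(4, 2), 4))) = 1 + max(2, 2) = 3
depth(pair(pair(pair(pair(4, 4), 4), 2), pair(pair(pair(4, 2), pair(2, 4)), pair(pair(4, 2), 4)))) = 1 + max(3, 3) = 4
depth(pair(pair(pair(pair(pair(2, 4), pair(2, 4)), pair(pair(4, 4), pair(2, 2))), pair(4, 2)), pair(pair(pair(pair(4, 4), 4), 2), pair(pair(pair(4, 2), pair(2, 4)), pair(pair(4, 2), 4))))) = 1 + max(4, 4) = 5
depth(pair(pair(4, 2), pair(4, 4))) = 1 + max(1, 1) = 2
depth(pair(pair(pair(4, 2), pair(4, 4)), pair(pair(4, 2), 4))) = 1 + max(2, 2) = 3
depth(pair(pair(4, 4), pair(2, 4))) = 1 + max(1, 1) = 2
depth(pair(pair(pair(4, 4), pair(2, 4)), 2)) = 1 + max(2, 0) = 3
depth(pair(pair(pair(pair(4, 2), pair(4, 4)), pair(pair(4, 2), 4)), pair(pair(pair(4, 4), pair(2, 4)), 2))) = 1 + max(3, 3) = 4
depth(pair(pair(2, 2), pair(2, 2))) = 1 + max(1, 1) = 2
depth(pair(2, pair(pair(2, 2), pair(2, 2)))) = 1 + max(0, 2) = 3
depth(pair(pair(2, pair(pair(2, 2), pair(2, 2))), pair(2, 4))) = 1 + max(3, 1) = 4
depth(pair(pair(pair(pair(pair(4, 2), pair(4, 4)), pair(pair(4, 2), 4)), pair(pair(pair(4, 4), pair(2, 4)), 2)), pair(pair(2, pair(pair(2, 2), pair(2, 2))), pair(2, 4)))) = 1 + max(4, 4) = 5
depth(pair(pair(pair(pair(pair(pair(2, 4), pair(2, 4)), pair(pair(4, 4), pair(2, 2))), pair(4, 2)), pair(pair(pair(pair(4, 4), 4), 2), pair(pair(pair(4, 2), pair(2, 4)), pair(pair(4, 2), 4)))), pair(pair(pair(pair(pair(4, 2), pair(4, 4)), pair(pair(4, 2), 4)), pair(pair(pair(4, 4), pair(2, 4)), 2)), pair(pair(2, pair(pair(2, 2), pair(2, 2))), pair(2, 4))))) = 1 + max(5, 5) = 6
depth(pair(pair(pair(pair(2, 2), pair(4, 2)), pair(pair(4, 4), pair(4, 2))), pair(pair(pair(pair(pair(pair(2, 4), pair(2, 4)), pair(pair(4, 4), pair(2, 2))), pair(4, 2)), pair(pair(pair(pair(4, 4), 4), 2), pair(pair(pair(4, 2), pair(2, 4)), pair(pair(4, 2), 4)))), pair(pair(pair(pair(pair(4, 2), pair(4, 4)), pair(pair(4, 2), 4)), pair(pair(pair(4, 4), pair(2, 4)), 2)), pair(pair(2, pair(pair(2, 2), pair(2, 2))), pair(2, 4)))))) = 1 + max(3, 6) = 7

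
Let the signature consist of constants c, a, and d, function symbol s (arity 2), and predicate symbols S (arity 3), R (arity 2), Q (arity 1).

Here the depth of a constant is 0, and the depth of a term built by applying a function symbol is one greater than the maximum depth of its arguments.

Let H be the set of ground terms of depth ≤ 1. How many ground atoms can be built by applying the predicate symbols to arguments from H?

First count ground terms of depth ≤ 1.
Write N_k for the number of ground terms of depth ≤ k. A term of depth ≤ k is either a constant or a function symbol applied to arguments of depth ≤ k−1, so N_k = 3 + N_{k-1}^2.
N_0 = 3
N_1 = 3 + 3^2 = 12
Explicitly: c, a, d, s(c, c), s(c, a), s(c, d), s(a, c), s(a, a), s(a, d), s(d, c), s(d, a), s(d, d).
So |H| = 12.
For each predicate symbol, the number of ground atoms is |H| raised to its arity; summing:
  S: 12^3 = 1728;  R: 12^2 = 144;  Q: 12
Total ground atoms: 1728 + 144 + 12 = 1884.

1884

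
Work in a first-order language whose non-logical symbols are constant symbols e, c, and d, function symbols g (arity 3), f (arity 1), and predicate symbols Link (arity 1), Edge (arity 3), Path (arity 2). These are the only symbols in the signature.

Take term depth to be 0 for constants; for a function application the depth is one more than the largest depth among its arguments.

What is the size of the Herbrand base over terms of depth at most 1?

First count ground terms of depth ≤ 1.
Count level by level. With function symbols g/3, f/1, the terms of depth ≤ k are the 3 constants together with each function applied to depth-≤(k−1) tuples, so N_k = 3 + N_{k-1}^3 + N_{k-1}.
N_0 = 3
N_1 = 3 + 3^3 + 3 = 33
So |H| = 33.
Ground atoms are formed by filling each argument slot of a predicate with a term from H, so an r-ary predicate gives |H|^r atoms:
  Link: 33;  Edge: 33^3 = 35937;  Path: 33^2 = 1089
Total ground atoms: 33 + 35937 + 1089 = 37059.

37059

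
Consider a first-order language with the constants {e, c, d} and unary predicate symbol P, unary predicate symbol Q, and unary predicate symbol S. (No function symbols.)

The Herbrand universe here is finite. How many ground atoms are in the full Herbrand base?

With no function symbols, the Herbrand universe is just the 3 constants.
Ground atoms per predicate: P: 3, Q: 3, S: 3.
Herbrand base size = 3 + 3 + 3 = 9.

9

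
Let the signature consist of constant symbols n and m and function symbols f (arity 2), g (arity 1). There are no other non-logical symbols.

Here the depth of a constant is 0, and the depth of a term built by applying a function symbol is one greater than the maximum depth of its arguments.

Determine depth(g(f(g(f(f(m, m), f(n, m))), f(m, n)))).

5

depth(f(m, m)) = 1 + max(0, 0) = 1
depth(f(n, m)) = 1 + max(0, 0) = 1
depth(f(f(m, m), f(n, m))) = 1 + max(1, 1) = 2
depth(g(f(f(m, m), f(n, m)))) = 1 + depth(f(f(m, m), f(n, m))) = 1 + 2 = 3
depth(f(m, n)) = 1 + max(0, 0) = 1
depth(f(g(f(f(m, m), f(n, m))), f(m, n))) = 1 + max(3, 1) = 4
depth(g(f(g(f(f(m, m), f(n, m))), f(m, n)))) = 1 + depth(f(g(f(f(m, m), f(n, m))), f(m, n))) = 1 + 4 = 5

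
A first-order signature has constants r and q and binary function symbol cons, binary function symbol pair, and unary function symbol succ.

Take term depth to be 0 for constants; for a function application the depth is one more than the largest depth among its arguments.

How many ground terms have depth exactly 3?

182410

Count level by level. With function symbols cons/2, pair/2, succ/1, the terms of depth ≤ k are the 2 constants together with each function applied to depth-≤(k−1) tuples, so N_k = 2 + N_{k-1}^2 + N_{k-1}^2 + N_{k-1}.
N_0 = 2
N_1 = 2 + 2^2 + 2^2 + 2 = 12
N_2 = 2 + 12^2 + 12^2 + 12 = 302
N_3 = 2 + 302^2 + 302^2 + 302 = 182712
Terms of depth exactly 3: N_3 − N_2 = 182712 − 302 = 182410.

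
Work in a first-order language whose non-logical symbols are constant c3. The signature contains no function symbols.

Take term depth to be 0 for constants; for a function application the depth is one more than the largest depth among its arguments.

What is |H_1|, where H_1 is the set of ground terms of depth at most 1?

With no function symbols every ground term is a constant, so there is exactly 1 ground term at every depth bound.
N_0 = 1
N_1 = 1
Explicitly: c3.

1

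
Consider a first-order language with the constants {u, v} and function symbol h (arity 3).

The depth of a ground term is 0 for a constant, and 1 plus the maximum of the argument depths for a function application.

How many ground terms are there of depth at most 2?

1002

Let N_k = |{terms of depth ≤ k}|. Then N_0 = 2 and N_k = 2 + N_{k-1}^3 for k ≥ 1 (one summand per function symbol, arity giving the exponent).
N_0 = 2
N_1 = 2 + 2^3 = 10
N_2 = 2 + 10^3 = 1002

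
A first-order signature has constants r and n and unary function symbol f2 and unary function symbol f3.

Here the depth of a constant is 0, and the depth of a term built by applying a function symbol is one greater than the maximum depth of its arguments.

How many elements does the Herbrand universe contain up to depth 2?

14

If N_k denotes the number of depth-≤k ground terms, the 2 constants give N_0 = 2, and each function symbol of arity r contributes N_{k-1}^r new terms at level k: N_k = 2 + N_{k-1} + N_{k-1}.
N_0 = 2
N_1 = 2 + 2 + 2 = 6
N_2 = 2 + 6 + 6 = 14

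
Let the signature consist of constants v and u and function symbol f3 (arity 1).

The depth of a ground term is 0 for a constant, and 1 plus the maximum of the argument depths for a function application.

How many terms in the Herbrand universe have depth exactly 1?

2

Count level by level. With function symbols f3/1, the terms of depth ≤ k are the 2 constants together with each function applied to depth-≤(k−1) tuples, so N_k = 2 + N_{k-1}.
N_0 = 2
N_1 = 2 + 2 = 4
Terms of depth exactly 1: N_1 − N_0 = 4 − 2 = 2.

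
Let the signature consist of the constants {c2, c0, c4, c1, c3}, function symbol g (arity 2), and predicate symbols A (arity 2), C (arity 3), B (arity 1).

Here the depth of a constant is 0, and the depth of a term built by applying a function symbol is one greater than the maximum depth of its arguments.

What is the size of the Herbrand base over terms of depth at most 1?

27930

First count ground terms of depth ≤ 1.
Let N_k = |{terms of depth ≤ k}|. Then N_0 = 5 and N_k = 5 + N_{k-1}^2 for k ≥ 1 (one summand per function symbol, arity giving the exponent).
N_0 = 5
N_1 = 5 + 5^2 = 30
So |H| = 30.
Each predicate of arity r yields |H|^r ground atoms (one per choice of an r-tuple from H):
  A: 30^2 = 900;  C: 30^3 = 27000;  B: 30
Total ground atoms: 900 + 27000 + 30 = 27930.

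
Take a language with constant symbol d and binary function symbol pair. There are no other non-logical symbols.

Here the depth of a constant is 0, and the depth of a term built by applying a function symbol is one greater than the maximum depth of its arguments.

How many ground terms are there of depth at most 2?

Count level by level. With function symbols pair/2, the terms of depth ≤ k are the 1 constant together with each function applied to depth-≤(k−1) tuples, so N_k = 1 + N_{k-1}^2.
N_0 = 1
N_1 = 1 + 1^2 = 2
N_2 = 1 + 2^2 = 5
Explicitly: d, pair(d, d), pair(d, pair(d, d)), pair(pair(d, d), d), pair(pair(d, d), pair(d, d)).

5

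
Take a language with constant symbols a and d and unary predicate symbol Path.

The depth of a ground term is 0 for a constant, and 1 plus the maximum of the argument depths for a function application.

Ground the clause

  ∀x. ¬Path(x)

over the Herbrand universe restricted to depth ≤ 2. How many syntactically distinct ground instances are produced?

2

Ground terms of depth ≤ 2:
  With no function symbols every ground term is a constant, so there are exactly 2 ground terms at every depth bound.
  N_0 = 2
  N_1 = 2
  N_2 = 2
So there are 2 ground terms available for substitution.
The body mentions the single quantified variable x; since ground terms form a free algebra, no two substitutions collapse to the same formula.
Number of ground instances = 2.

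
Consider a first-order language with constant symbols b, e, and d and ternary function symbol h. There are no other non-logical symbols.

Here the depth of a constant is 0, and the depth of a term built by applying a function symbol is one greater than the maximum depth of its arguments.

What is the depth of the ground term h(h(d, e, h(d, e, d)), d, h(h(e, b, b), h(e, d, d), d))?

3

depth(h(d, e, d)) = 1 + max(0, 0, 0) = 1
depth(h(d, e, h(d, e, d))) = 1 + max(0, 0, 1) = 2
depth(h(e, b, b)) = 1 + max(0, 0, 0) = 1
depth(h(e, d, d)) = 1 + max(0, 0, 0) = 1
depth(h(h(e, b, b), h(e, d, d), d)) = 1 + max(1, 1, 0) = 2
depth(h(h(d, e, h(d, e, d)), d, h(h(e, b, b), h(e, d, d), d))) = 1 + max(2, 0, 2) = 3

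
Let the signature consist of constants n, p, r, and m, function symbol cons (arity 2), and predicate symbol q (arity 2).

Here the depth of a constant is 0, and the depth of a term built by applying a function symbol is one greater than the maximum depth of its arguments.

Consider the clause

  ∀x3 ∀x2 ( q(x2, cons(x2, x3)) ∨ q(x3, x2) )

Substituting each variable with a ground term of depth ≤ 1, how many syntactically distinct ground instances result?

400

Ground terms of depth ≤ 1:
  Let N_k count ground terms of depth at most k. Each non-constant term of depth ≤ k is some function symbol applied to depth-≤(k−1) arguments, giving N_k = 4 + N_{k-1}^2.
  N_0 = 4
  N_1 = 4 + 4^2 = 20
So there are 20 ground terms available for substitution.
The body mentions every one of the 2 quantified variables; since ground terms form a free algebra, no two substitutions collapse to the same formula.
Number of ground instances = 20^2 = 400.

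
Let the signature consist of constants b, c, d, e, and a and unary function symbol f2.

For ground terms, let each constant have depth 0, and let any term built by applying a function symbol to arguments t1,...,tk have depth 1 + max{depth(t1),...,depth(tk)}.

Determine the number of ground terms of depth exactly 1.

Let N_k = |{terms of depth ≤ k}|. Then N_0 = 5 and N_k = 5 + N_{k-1} for k ≥ 1 (one summand per function symbol, arity giving the exponent).
N_0 = 5
N_1 = 5 + 5 = 10
Terms of depth exactly 1: N_1 − N_0 = 10 − 5 = 5.

5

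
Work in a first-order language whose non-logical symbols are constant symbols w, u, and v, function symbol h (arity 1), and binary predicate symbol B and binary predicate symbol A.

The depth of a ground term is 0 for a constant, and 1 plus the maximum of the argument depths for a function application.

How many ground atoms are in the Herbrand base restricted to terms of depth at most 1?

First count ground terms of depth ≤ 1.
Count level by level. With function symbols h/1, the terms of depth ≤ k are the 3 constants together with each function applied to depth-≤(k−1) tuples, so N_k = 3 + N_{k-1}.
N_0 = 3
N_1 = 3 + 3 = 6
Explicitly: w, u, v, h(w), h(u), h(v).
So |H| = 6.
Ground atoms are formed by filling each argument slot of a predicate with a term from H, so an r-ary predicate gives |H|^r atoms:
  B: 6^2 = 36;  A: 6^2 = 36
Total ground atoms: 36 + 36 = 72.

72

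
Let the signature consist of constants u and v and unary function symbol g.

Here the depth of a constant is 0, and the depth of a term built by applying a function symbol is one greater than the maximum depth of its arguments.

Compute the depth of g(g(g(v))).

3

depth(g(v)) = 1 + depth(v) = 1 + 0 = 1
depth(g(g(v))) = 1 + depth(g(v)) = 1 + 1 = 2
depth(g(g(g(v)))) = 1 + depth(g(g(v))) = 1 + 2 = 3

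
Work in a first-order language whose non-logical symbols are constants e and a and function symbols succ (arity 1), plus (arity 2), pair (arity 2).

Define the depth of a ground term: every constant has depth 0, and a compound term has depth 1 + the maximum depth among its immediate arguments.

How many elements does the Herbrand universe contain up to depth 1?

If N_k denotes the number of depth-≤k ground terms, the 2 constants give N_0 = 2, and each function symbol of arity r contributes N_{k-1}^r new terms at level k: N_k = 2 + N_{k-1} + N_{k-1}^2 + N_{k-1}^2.
N_0 = 2
N_1 = 2 + 2 + 2^2 + 2^2 = 12
Explicitly: e, a, succ(e), succ(a), plus(e, e), plus(e, a), plus(a, e), plus(a, a), pair(e, e), pair(e, a), pair(a, e), pair(a, a).

12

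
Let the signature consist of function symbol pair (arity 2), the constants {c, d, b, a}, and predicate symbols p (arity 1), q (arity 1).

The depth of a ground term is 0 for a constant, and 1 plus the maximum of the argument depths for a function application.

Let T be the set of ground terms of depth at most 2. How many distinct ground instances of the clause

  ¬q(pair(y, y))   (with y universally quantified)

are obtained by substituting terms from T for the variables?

Ground terms of depth ≤ 2:
  Let N_k = |{terms of depth ≤ k}|. Then N_0 = 4 and N_k = 4 + N_{k-1}^2 for k ≥ 1 (one summand per function symbol, arity giving the exponent).
  N_0 = 4
  N_1 = 4 + 4^2 = 20
  N_2 = 4 + 20^2 = 404
So there are 404 ground terms available for substitution.
There is 1 variable to instantiate (y),  occurring in at least one literal, so different choices give different ground instances.
Number of ground instances = 404.

404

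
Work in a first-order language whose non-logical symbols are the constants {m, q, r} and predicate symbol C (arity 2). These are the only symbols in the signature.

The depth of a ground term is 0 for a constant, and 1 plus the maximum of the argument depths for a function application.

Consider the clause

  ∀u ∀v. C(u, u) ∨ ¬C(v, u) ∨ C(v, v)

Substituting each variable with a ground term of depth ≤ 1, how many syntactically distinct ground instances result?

9

Ground terms of depth ≤ 1:
  With no function symbols every ground term is a constant, so there are exactly 3 ground terms at every depth bound.
  N_0 = 3
  N_1 = 3
So there are 3 ground terms available for substitution.
The clause has 2 distinct variables (u, v), each appearing in the body. In the free term algebra distinct substitutions yield syntactically distinct ground instances.
Number of ground instances = 3^2 = 9.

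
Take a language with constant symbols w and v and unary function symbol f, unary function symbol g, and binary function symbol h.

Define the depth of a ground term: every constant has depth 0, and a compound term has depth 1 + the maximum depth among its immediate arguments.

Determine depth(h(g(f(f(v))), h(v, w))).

4

depth(f(v)) = 1 + depth(v) = 1 + 0 = 1
depth(f(f(v))) = 1 + depth(f(v)) = 1 + 1 = 2
depth(g(f(f(v)))) = 1 + depth(f(f(v))) = 1 + 2 = 3
depth(h(v, w)) = 1 + max(0, 0) = 1
depth(h(g(f(f(v))), h(v, w))) = 1 + max(3, 1) = 4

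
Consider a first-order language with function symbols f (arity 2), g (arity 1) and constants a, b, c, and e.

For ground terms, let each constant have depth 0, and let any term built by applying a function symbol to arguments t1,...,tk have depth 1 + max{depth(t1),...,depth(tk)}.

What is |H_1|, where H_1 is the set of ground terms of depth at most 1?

24

Let N_k = |{terms of depth ≤ k}|. Then N_0 = 4 and N_k = 4 + N_{k-1}^2 + N_{k-1} for k ≥ 1 (one summand per function symbol, arity giving the exponent).
N_0 = 4
N_1 = 4 + 4^2 + 4 = 24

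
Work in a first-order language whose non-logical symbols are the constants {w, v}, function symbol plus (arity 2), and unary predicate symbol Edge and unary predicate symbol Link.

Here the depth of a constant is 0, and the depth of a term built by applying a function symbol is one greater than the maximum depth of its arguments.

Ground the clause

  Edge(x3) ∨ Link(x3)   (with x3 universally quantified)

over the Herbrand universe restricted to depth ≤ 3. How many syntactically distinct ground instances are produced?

Ground terms of depth ≤ 3:
  Write N_k for the number of ground terms of depth ≤ k. A term of depth ≤ k is either a constant or a function symbol applied to arguments of depth ≤ k−1, so N_k = 2 + N_{k-1}^2.
  N_0 = 2
  N_1 = 2 + 2^2 = 6
  N_2 = 2 + 6^2 = 38
  N_3 = 2 + 38^2 = 1446
So there are 1446 ground terms available for substitution.
The clause has 1 distinct variable (x3), which appears in the body. In the free term algebra distinct substitutions yield syntactically distinct ground instances.
Number of ground instances = 1446.

1446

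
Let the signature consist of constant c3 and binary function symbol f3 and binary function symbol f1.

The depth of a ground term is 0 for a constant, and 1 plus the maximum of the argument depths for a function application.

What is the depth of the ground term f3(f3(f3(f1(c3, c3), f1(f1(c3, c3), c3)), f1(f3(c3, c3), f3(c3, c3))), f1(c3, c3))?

5

depth(f1(c3, c3)) = 1 + max(0, 0) = 1
depth(f1(f1(c3, c3), c3)) = 1 + max(1, 0) = 2
depth(f3(f1(c3, c3), f1(f1(c3, c3), c3))) = 1 + max(1, 2) = 3
depth(f3(c3, c3)) = 1 + max(0, 0) = 1
depth(f1(f3(c3, c3), f3(c3, c3))) = 1 + max(1, 1) = 2
depth(f3(f3(f1(c3, c3), f1(f1(c3, c3), c3)), f1(f3(c3, c3), f3(c3, c3)))) = 1 + max(3, 2) = 4
depth(f3(f3(f3(f1(c3, c3), f1(f1(c3, c3), c3)), f1(f3(c3, c3), f3(c3, c3))), f1(c3, c3))) = 1 + max(4, 1) = 5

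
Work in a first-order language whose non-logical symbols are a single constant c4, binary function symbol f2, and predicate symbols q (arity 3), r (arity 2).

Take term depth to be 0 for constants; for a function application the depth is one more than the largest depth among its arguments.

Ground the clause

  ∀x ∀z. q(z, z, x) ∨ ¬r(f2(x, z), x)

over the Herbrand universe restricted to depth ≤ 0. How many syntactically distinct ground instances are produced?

1

Ground terms of depth ≤ 0:
  Count level by level. With function symbols f2/2, the terms of depth ≤ k are the 1 constant together with each function applied to depth-≤(k−1) tuples, so N_k = 1 + N_{k-1}^2.
  N_0 = 1
So there is exactly 1 ground term available for substitution.
The body mentions every one of the 2 quantified variables; since ground terms form a free algebra, no two substitutions collapse to the same formula.
Number of ground instances = 1^2 = 1.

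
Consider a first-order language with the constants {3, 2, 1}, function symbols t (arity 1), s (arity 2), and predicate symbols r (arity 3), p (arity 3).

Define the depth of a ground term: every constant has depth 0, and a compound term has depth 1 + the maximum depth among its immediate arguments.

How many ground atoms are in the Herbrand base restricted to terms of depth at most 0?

54

First count ground terms of depth ≤ 0.
If N_k denotes the number of depth-≤k ground terms, the 3 constants give N_0 = 3, and each function symbol of arity r contributes N_{k-1}^r new terms at level k: N_k = 3 + N_{k-1} + N_{k-1}^2.
N_0 = 3
Explicitly: 3, 2, 1.
So |H| = 3.
A ground atom is a predicate applied to a tuple of terms from H, so the count is the sum over predicates of |H|^arity:
  r: 3^3 = 27;  p: 3^3 = 27
Total ground atoms: 27 + 27 = 54.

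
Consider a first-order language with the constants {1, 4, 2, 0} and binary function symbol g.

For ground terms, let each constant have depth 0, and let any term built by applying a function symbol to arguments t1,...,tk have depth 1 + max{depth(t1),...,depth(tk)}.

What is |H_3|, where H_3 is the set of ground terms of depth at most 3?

163220

Write N_k for the number of ground terms of depth ≤ k. A term of depth ≤ k is either a constant or a function symbol applied to arguments of depth ≤ k−1, so N_k = 4 + N_{k-1}^2.
N_0 = 4
N_1 = 4 + 4^2 = 20
N_2 = 4 + 20^2 = 404
N_3 = 4 + 404^2 = 163220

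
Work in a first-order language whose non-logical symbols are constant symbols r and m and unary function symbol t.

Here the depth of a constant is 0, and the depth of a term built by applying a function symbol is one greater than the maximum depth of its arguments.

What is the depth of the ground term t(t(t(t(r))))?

4

depth(t(r)) = 1 + depth(r) = 1 + 0 = 1
depth(t(t(r))) = 1 + depth(t(r)) = 1 + 1 = 2
depth(t(t(t(r)))) = 1 + depth(t(t(r))) = 1 + 2 = 3
depth(t(t(t(t(r))))) = 1 + depth(t(t(t(r)))) = 1 + 3 = 4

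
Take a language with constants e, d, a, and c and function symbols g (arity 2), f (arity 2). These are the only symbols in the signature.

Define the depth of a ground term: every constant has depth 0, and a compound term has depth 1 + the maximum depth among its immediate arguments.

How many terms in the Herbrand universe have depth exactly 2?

2560

If N_k denotes the number of depth-≤k ground terms, the 4 constants give N_0 = 4, and each function symbol of arity r contributes N_{k-1}^r new terms at level k: N_k = 4 + N_{k-1}^2 + N_{k-1}^2.
N_0 = 4
N_1 = 4 + 4^2 + 4^2 = 36
N_2 = 4 + 36^2 + 36^2 = 2596
Terms of depth exactly 2: N_2 − N_1 = 2596 − 36 = 2560.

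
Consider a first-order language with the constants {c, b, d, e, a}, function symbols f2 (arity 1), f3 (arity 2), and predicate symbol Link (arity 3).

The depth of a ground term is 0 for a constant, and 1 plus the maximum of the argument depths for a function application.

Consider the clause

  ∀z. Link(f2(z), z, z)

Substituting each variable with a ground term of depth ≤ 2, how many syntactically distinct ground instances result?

1265

Ground terms of depth ≤ 2:
  Let N_k = |{terms of depth ≤ k}|. Then N_0 = 5 and N_k = 5 + N_{k-1} + N_{k-1}^2 for k ≥ 1 (one summand per function symbol, arity giving the exponent).
  N_0 = 5
  N_1 = 5 + 5 + 5^2 = 35
  N_2 = 5 + 35 + 35^2 = 1265
So there are 1265 ground terms available for substitution.
The variable z ranges independently over the available ground terms, and distinct assignments produce distinct instances.
Number of ground instances = 1265.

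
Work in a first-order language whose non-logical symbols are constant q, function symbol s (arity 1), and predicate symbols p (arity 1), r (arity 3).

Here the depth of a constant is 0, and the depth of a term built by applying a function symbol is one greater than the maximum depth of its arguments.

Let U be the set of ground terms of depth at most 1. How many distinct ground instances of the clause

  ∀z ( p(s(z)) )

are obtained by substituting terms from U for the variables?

2

Ground terms of depth ≤ 1:
  Count level by level. With function symbols s/1, the terms of depth ≤ k are the 1 constant together with each function applied to depth-≤(k−1) tuples, so N_k = 1 + N_{k-1}.
  N_0 = 1
  N_1 = 1 + 1 = 2
  Explicitly: q, s(q).
So there are 2 ground terms available for substitution.
The variable z ranges independently over the available ground terms, and distinct assignments produce distinct instances.
Number of ground instances = 2.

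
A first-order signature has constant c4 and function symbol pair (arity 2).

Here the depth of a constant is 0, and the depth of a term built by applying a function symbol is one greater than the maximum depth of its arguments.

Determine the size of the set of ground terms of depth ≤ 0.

1

Count level by level. With function symbols pair/2, the terms of depth ≤ k are the 1 constant together with each function applied to depth-≤(k−1) tuples, so N_k = 1 + N_{k-1}^2.
N_0 = 1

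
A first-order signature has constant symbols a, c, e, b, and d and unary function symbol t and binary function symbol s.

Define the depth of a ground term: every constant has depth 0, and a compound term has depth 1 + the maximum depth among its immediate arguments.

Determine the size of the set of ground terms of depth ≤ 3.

If N_k denotes the number of depth-≤k ground terms, the 5 constants give N_0 = 5, and each function symbol of arity r contributes N_{k-1}^r new terms at level k: N_k = 5 + N_{k-1} + N_{k-1}^2.
N_0 = 5
N_1 = 5 + 5 + 5^2 = 35
N_2 = 5 + 35 + 35^2 = 1265
N_3 = 5 + 1265 + 1265^2 = 1601495

1601495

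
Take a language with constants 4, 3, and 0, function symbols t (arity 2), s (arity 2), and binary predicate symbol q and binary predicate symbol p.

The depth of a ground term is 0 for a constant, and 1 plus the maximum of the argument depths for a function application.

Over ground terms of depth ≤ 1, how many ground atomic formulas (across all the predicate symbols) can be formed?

882

First count ground terms of depth ≤ 1.
Write N_k for the number of ground terms of depth ≤ k. A term of depth ≤ k is either a constant or a function symbol applied to arguments of depth ≤ k−1, so N_k = 3 + N_{k-1}^2 + N_{k-1}^2.
N_0 = 3
N_1 = 3 + 3^2 + 3^2 = 21
So |H| = 21.
A ground atom is a predicate applied to a tuple of terms from H, so the count is the sum over predicates of |H|^arity:
  q: 21^2 = 441;  p: 21^2 = 441
Total ground atoms: 441 + 441 = 882.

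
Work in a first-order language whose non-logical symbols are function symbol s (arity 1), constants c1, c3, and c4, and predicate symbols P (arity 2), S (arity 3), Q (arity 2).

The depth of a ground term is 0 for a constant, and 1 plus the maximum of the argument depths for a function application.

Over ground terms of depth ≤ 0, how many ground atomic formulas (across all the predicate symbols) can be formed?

45

First count ground terms of depth ≤ 0.
Write N_k for the number of ground terms of depth ≤ k. A term of depth ≤ k is either a constant or a function symbol applied to arguments of depth ≤ k−1, so N_k = 3 + N_{k-1}.
N_0 = 3
So |H| = 3.
Each predicate of arity r yields |H|^r ground atoms (one per choice of an r-tuple from H):
  P: 3^2 = 9;  S: 3^3 = 27;  Q: 3^2 = 9
Total ground atoms: 9 + 27 + 9 = 45.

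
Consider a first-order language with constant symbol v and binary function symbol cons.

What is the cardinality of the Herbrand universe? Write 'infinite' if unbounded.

infinite

The signature has at least one function symbol (cons, arity 2) and at least one constant (v).
Iterating cons gives infinitely many distinct ground terms: v, cons(v, v), cons(cons(v, v), cons(v, v)), ...
So the Herbrand universe is infinite.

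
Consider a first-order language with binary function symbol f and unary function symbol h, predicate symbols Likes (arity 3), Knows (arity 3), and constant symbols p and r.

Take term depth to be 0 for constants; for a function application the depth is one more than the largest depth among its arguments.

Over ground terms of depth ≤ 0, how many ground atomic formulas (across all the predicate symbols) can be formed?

First count ground terms of depth ≤ 0.
Write N_k for the number of ground terms of depth ≤ k. A term of depth ≤ k is either a constant or a function symbol applied to arguments of depth ≤ k−1, so N_k = 2 + N_{k-1}^2 + N_{k-1}.
N_0 = 2
Explicitly: p, r.
So |H| = 2.
For each predicate symbol, the number of ground atoms is |H| raised to its arity; summing:
  Likes: 2^3 = 8;  Knows: 2^3 = 8
Total ground atoms: 8 + 8 = 16.

16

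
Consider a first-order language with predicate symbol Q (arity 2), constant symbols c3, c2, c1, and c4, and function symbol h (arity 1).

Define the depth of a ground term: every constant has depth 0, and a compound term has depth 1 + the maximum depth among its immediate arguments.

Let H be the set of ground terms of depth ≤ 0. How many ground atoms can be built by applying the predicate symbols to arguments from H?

First count ground terms of depth ≤ 0.
Write N_k for the number of ground terms of depth ≤ k. A term of depth ≤ k is either a constant or a function symbol applied to arguments of depth ≤ k−1, so N_k = 4 + N_{k-1}.
N_0 = 4
Explicitly: c3, c2, c1, c4.
So |H| = 4.
Ground atoms are formed by filling each argument slot of a predicate with a term from H, so an r-ary predicate gives |H|^r atoms:
  Q: 4^2 = 16
Total ground atoms: 16.

16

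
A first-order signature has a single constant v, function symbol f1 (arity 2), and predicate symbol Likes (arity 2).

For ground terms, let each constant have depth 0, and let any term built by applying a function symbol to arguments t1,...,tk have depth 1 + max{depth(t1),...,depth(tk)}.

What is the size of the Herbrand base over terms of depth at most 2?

25

First count ground terms of depth ≤ 2.
If N_k denotes the number of depth-≤k ground terms, the 1 constant gives N_0 = 1, and each function symbol of arity r contributes N_{k-1}^r new terms at level k: N_k = 1 + N_{k-1}^2.
N_0 = 1
N_1 = 1 + 1^2 = 2
N_2 = 1 + 2^2 = 5
So |H| = 5.
For each predicate symbol, the number of ground atoms is |H| raised to its arity; summing:
  Likes: 5^2 = 25
Total ground atoms: 25.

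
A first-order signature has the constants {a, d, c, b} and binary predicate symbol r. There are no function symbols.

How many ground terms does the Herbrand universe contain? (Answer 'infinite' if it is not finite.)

There are no function symbols, so every ground term is one of the 4 constants.
The Herbrand universe is {a, d, c, b}, which is finite with 4 elements.

4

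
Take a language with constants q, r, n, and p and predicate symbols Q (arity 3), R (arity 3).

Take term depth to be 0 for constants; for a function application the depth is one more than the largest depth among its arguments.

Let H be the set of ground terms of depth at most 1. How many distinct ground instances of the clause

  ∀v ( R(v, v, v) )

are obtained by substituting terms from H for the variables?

Ground terms of depth ≤ 1:
  With no function symbols every ground term is a constant, so there are exactly 4 ground terms at every depth bound.
  N_0 = 4
  N_1 = 4
  Explicitly: q, r, n, p.
So there are 4 ground terms available for substitution.
There is 1 variable to instantiate (v),  occurring in at least one literal, so different choices give different ground instances.
Number of ground instances = 4.

4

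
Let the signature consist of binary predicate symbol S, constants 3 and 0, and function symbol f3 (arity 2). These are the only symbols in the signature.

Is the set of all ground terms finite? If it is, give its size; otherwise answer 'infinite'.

The signature has at least one function symbol (f3, arity 2) and at least one constant (3).
Iterating f3 gives infinitely many distinct ground terms: 3, f3(3, 3), f3(f3(3, 3), f3(3, 3)), ...
So the Herbrand universe is infinite.

infinite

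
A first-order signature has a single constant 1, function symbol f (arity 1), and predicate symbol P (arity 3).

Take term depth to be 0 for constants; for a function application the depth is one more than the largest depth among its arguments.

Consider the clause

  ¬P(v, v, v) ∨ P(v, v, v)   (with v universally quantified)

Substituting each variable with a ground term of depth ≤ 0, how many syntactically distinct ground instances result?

1

Ground terms of depth ≤ 0:
  Write N_k for the number of ground terms of depth ≤ k. A term of depth ≤ k is either a constant or a function symbol applied to arguments of depth ≤ k−1, so N_k = 1 + N_{k-1}.
  N_0 = 1
  Explicitly: 1.
So there is exactly 1 ground term available for substitution.
The body mentions the single quantified variable v; since ground terms form a free algebra, no two substitutions collapse to the same formula.
Number of ground instances = 1.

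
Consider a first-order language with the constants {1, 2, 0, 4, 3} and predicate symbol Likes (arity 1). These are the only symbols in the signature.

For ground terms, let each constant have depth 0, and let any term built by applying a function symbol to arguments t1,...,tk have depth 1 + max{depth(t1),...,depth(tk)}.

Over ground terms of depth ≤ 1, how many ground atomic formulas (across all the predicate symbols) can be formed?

First count ground terms of depth ≤ 1.
With no function symbols every ground term is a constant, so there are exactly 5 ground terms at every depth bound.
N_0 = 5
N_1 = 5
So |H| = 5.
For each predicate symbol, the number of ground atoms is |H| raised to its arity; summing:
  Likes: 5
Total ground atoms: 5.

5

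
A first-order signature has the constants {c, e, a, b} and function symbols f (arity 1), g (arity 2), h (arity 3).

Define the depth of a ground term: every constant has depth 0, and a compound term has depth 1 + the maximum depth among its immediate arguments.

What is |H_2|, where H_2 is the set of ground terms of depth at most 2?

Let N_k count ground terms of depth at most k. Each non-constant term of depth ≤ k is some function symbol applied to depth-≤(k−1) arguments, giving N_k = 4 + N_{k-1} + N_{k-1}^2 + N_{k-1}^3.
N_0 = 4
N_1 = 4 + 4 + 4^2 + 4^3 = 88
N_2 = 4 + 88 + 88^2 + 88^3 = 689308

689308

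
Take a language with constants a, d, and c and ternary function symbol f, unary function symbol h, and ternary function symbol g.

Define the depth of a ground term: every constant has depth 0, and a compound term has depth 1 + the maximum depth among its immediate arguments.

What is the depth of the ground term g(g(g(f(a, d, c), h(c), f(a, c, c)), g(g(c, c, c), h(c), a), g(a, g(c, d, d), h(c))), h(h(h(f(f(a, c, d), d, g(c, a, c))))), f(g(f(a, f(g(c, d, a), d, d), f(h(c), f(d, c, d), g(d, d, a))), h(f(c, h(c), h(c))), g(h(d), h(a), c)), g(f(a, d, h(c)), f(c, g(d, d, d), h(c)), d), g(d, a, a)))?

6

depth(f(a, d, c)) = 1 + max(0, 0, 0) = 1
depth(h(c)) = 1 + depth(c) = 1 + 0 = 1
depth(f(a, c, c)) = 1 + max(0, 0, 0) = 1
depth(g(f(a, d, c), h(c), f(a, c, c))) = 1 + max(1, 1, 1) = 2
depth(g(c, c, c)) = 1 + max(0, 0, 0) = 1
depth(g(g(c, c, c), h(c), a)) = 1 + max(1, 1, 0) = 2
depth(g(c, d, d)) = 1 + max(0, 0, 0) = 1
depth(g(a, g(c, d, d), h(c))) = 1 + max(0, 1, 1) = 2
depth(g(g(f(a, d, c), h(c), f(a, c, c)), g(g(c, c, c), h(c), a), g(a, g(c, d, d), h(c)))) = 1 + max(2, 2, 2) = 3
depth(f(a, c, d)) = 1 + max(0, 0, 0) = 1
depth(g(c, a, c)) = 1 + max(0, 0, 0) = 1
depth(f(f(a, c, d), d, g(c, a, c))) = 1 + max(1, 0, 1) = 2
depth(h(f(f(a, c, d), d, g(c, a, c)))) = 1 + depth(f(f(a, c, d), d, g(c, a, c))) = 1 + 2 = 3
depth(h(h(f(f(a, c, d), d, g(c, a, c))))) = 1 + depth(h(f(f(a, c, d), d, g(c, a, c)))) = 1 + 3 = 4
depth(h(h(h(f(f(a, c, d), d, g(c, a, c)))))) = 1 + depth(h(h(f(f(a, c, d), d, g(c, a, c))))) = 1 + 4 = 5
depth(g(c, d, a)) = 1 + max(0, 0, 0) = 1
depth(f(g(c, d, a), d, d)) = 1 + max(1, 0, 0) = 2
depth(f(d, c, d)) = 1 + max(0, 0, 0) = 1
depth(g(d, d, a)) = 1 + max(0, 0, 0) = 1
depth(f(h(c), f(d, c, d), g(d, d, a))) = 1 + max(1, 1, 1) = 2
depth(f(a, f(g(c, d, a), d, d), f(h(c), f(d, c, d), g(d, d, a)))) = 1 + max(0, 2, 2) = 3
depth(f(c, h(c), h(c))) = 1 + max(0, 1, 1) = 2
depth(h(f(c, h(c), h(c)))) = 1 + depth(f(c, h(c), h(c))) = 1 + 2 = 3
depth(h(d)) = 1 + depth(d) = 1 + 0 = 1
depth(h(a)) = 1 + depth(a) = 1 + 0 = 1
depth(g(h(d), h(a), c)) = 1 + max(1, 1, 0) = 2
depth(g(f(a, f(g(c, d, a), d, d), f(h(c), f(d, c, d), g(d, d, a))), h(f(c, h(c), h(c))), g(h(d), h(a), c))) = 1 + max(3, 3, 2) = 4
depth(f(a, d, h(c))) = 1 + max(0, 0, 1) = 2
depth(g(d, d, d)) = 1 + max(0, 0, 0) = 1
depth(f(c, g(d, d, d), h(c))) = 1 + max(0, 1, 1) = 2
depth(g(f(a, d, h(c)), f(c, g(d, d, d), h(c)), d)) = 1 + max(2, 2, 0) = 3
depth(g(d, a, a)) = 1 + max(0, 0, 0) = 1
depth(f(g(f(a, f(g(c, d, a), d, d), f(h(c), f(d, c, d), g(d, d, a))), h(f(c, h(c), h(c))), g(h(d), h(a), c)), g(f(a, d, h(c)), f(c, g(d, d, d), h(c)), d), g(d, a, a))) = 1 + max(4, 3, 1) = 5
depth(g(g(g(f(a, d, c), h(c), f(a, c, c)), g(g(c, c, c), h(c), a), g(a, g(c, d, d), h(c))), h(h(h(f(f(a, c, d), d, g(c, a, c))))), f(g(f(a, f(g(c, d, a), d, d), f(h(c), f(d, c, d), g(d, d, a))), h(f(c, h(c), h(c))), g(h(d), h(a), c)), g(f(a, d, h(c)), f(c, g(d, d, d), h(c)), d), g(d, a, a)))) = 1 + max(3, 5, 5) = 6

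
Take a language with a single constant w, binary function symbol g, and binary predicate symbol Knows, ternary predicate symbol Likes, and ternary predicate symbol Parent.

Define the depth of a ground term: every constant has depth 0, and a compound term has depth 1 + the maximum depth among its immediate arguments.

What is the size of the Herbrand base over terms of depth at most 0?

3

First count ground terms of depth ≤ 0.
Let N_k = |{terms of depth ≤ k}|. Then N_0 = 1 and N_k = 1 + N_{k-1}^2 for k ≥ 1 (one summand per function symbol, arity giving the exponent).
N_0 = 1
So |H| = 1.
Ground atoms are formed by filling each argument slot of a predicate with a term from H, so an r-ary predicate gives |H|^r atoms:
  Knows: 1^2 = 1;  Likes: 1^3 = 1;  Parent: 1^3 = 1
Total ground atoms: 1 + 1 + 1 = 3.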